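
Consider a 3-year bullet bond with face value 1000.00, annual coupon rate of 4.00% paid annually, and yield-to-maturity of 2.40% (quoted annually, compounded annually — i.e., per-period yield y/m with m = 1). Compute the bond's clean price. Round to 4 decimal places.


Coupon per period c = face * coupon_rate / m = 40.000000
Periods per year m = 1; per-period yield y/m = 0.024000
Number of cashflows N = 3
Cashflows (t years, CF_t, discount factor 1/(1+y/m)^(m*t), PV):
  t = 1.0000: CF_t = 40.000000, DF = 0.976562, PV = 39.062500
  t = 2.0000: CF_t = 40.000000, DF = 0.953674, PV = 38.146973
  t = 3.0000: CF_t = 1040.000000, DF = 0.931323, PV = 968.575478
Price P = sum_t PV_t = 1045.784950

Answer: Price = 1045.7850


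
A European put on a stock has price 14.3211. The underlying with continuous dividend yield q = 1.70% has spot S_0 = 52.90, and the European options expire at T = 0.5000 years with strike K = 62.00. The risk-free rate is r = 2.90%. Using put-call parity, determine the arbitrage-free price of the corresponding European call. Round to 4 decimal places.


Put-call parity: C - P = S_0 * exp(-qT) - K * exp(-rT).
S_0 * exp(-qT) = 52.9000 * 0.99153602 = 52.45225561
K * exp(-rT) = 62.0000 * 0.98560462 = 61.10748636
C = P + S*exp(-qT) - K*exp(-rT)
C = 14.3211 + 52.45225561 - 61.10748636 = 5.6659

Answer: Call price = 5.6659


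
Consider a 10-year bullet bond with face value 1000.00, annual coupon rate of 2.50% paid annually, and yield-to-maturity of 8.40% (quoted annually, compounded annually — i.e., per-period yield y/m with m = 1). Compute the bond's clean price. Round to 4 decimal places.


Answer: Price = 611.1496

Derivation:
Coupon per period c = face * coupon_rate / m = 25.000000
Periods per year m = 1; per-period yield y/m = 0.084000
Number of cashflows N = 10
Cashflows (t years, CF_t, discount factor 1/(1+y/m)^(m*t), PV):
  t = 1.0000: CF_t = 25.000000, DF = 0.922509, PV = 23.062731
  t = 2.0000: CF_t = 25.000000, DF = 0.851023, PV = 21.275582
  t = 3.0000: CF_t = 25.000000, DF = 0.785077, PV = 19.626920
  t = 4.0000: CF_t = 25.000000, DF = 0.724241, PV = 18.106015
  t = 5.0000: CF_t = 25.000000, DF = 0.668119, PV = 16.702966
  t = 6.0000: CF_t = 25.000000, DF = 0.616346, PV = 15.408640
  t = 7.0000: CF_t = 25.000000, DF = 0.568585, PV = 14.214613
  t = 8.0000: CF_t = 25.000000, DF = 0.524524, PV = 13.113111
  t = 9.0000: CF_t = 25.000000, DF = 0.483879, PV = 12.096966
  t = 10.0000: CF_t = 1025.000000, DF = 0.446383, PV = 457.542081
Price P = sum_t PV_t = 611.149626


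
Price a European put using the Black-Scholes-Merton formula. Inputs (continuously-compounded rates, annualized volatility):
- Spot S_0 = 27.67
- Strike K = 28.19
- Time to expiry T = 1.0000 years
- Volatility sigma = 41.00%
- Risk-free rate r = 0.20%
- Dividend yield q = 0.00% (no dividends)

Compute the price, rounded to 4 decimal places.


Answer: Price = 4.7675

Derivation:
d1 = (ln(S/K) + (r - q + 0.5*sigma^2) * T) / (sigma * sqrt(T)) = 0.16446705
d2 = d1 - sigma * sqrt(T) = -0.24553295
exp(-rT) = 0.99800200; exp(-qT) = 1.00000000
P = K * exp(-rT) * N(-d2) - S_0 * exp(-qT) * N(-d1)
N(-d1) = 0.43468174; N(-d2) = 0.59697810
P = 28.1900 * 0.99800200 * 0.59697810 - 27.6700 * 1.00000000 * 0.43468174 = 4.7675


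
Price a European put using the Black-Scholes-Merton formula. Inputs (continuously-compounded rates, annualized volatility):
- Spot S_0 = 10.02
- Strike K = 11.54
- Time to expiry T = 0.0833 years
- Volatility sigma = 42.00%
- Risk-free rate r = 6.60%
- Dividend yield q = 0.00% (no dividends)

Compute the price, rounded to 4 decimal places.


Answer: Price = 1.5424

Derivation:
d1 = (ln(S/K) + (r - q + 0.5*sigma^2) * T) / (sigma * sqrt(T)) = -1.05916549
d2 = d1 - sigma * sqrt(T) = -1.18038480
exp(-rT) = 0.99451729; exp(-qT) = 1.00000000
P = K * exp(-rT) * N(-d2) - S_0 * exp(-qT) * N(-d1)
N(-d1) = 0.85523779; N(-d2) = 0.88107640
P = 11.5400 * 0.99451729 * 0.88107640 - 10.0200 * 1.00000000 * 0.85523779 = 1.5424


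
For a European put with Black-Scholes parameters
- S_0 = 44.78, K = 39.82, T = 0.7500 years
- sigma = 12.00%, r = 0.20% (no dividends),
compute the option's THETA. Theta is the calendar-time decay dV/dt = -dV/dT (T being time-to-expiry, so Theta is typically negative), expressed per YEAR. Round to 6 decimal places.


Answer: Theta = -0.594418

Derivation:
d1 = 1.1960033350; d2 = 1.0920802865
phi(d1) = 0.1951180494; exp(-qT) = 1.0000000000; exp(-rT) = 0.9985011244
Theta = -S*exp(-qT)*phi(d1)*sigma/(2*sqrt(T)) + r*K*exp(-rT)*N(-d2) - q*S*exp(-qT)*N(-d1)
N(-d1) = 0.1158476288; N(-d2) = 0.1373989067; sqrt(T) = 0.8660254038
Term 1 = -44.7800 * 1.0000000000 * 0.1951180494 * 0.1200 / (2 * 0.8660254038) = -0.6053438766
Term 2 = 0.0020 * 39.8200 * 0.9985011244 * 0.1373989067 = 0.0109260476
Term 3 = 0 (no dividend yield, q = 0)
Theta = -0.6053438766 + (0.0109260476) + (0.0000000000) = -0.594418


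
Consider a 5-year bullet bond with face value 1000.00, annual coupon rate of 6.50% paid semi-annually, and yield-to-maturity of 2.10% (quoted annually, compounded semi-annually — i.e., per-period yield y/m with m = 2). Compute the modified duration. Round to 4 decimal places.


Answer: Modified duration = 4.3713

Derivation:
Coupon per period c = face * coupon_rate / m = 32.500000
Periods per year m = 2; per-period yield y/m = 0.010500
Number of cashflows N = 10
Cashflows (t years, CF_t, discount factor 1/(1+y/m)^(m*t), PV):
  t = 0.5000: CF_t = 32.500000, DF = 0.989609, PV = 32.162296
  t = 1.0000: CF_t = 32.500000, DF = 0.979326, PV = 31.828101
  t = 1.5000: CF_t = 32.500000, DF = 0.969150, PV = 31.497378
  t = 2.0000: CF_t = 32.500000, DF = 0.959080, PV = 31.170092
  t = 2.5000: CF_t = 32.500000, DF = 0.949114, PV = 30.846207
  t = 3.0000: CF_t = 32.500000, DF = 0.939252, PV = 30.525687
  t = 3.5000: CF_t = 32.500000, DF = 0.929492, PV = 30.208498
  t = 4.0000: CF_t = 32.500000, DF = 0.919834, PV = 29.894605
  t = 4.5000: CF_t = 32.500000, DF = 0.910276, PV = 29.583973
  t = 5.0000: CF_t = 1032.500000, DF = 0.900818, PV = 930.094084
Price P = sum_t PV_t = 1207.810922
First compute Macaulay numerator sum_t t * PV_t:
  t * PV_t at t = 0.5000: 16.081148
  t * PV_t at t = 1.0000: 31.828101
  t * PV_t at t = 1.5000: 47.246068
  t * PV_t at t = 2.0000: 62.340185
  t * PV_t at t = 2.5000: 77.115518
  t * PV_t at t = 3.0000: 91.577062
  t * PV_t at t = 3.5000: 105.729744
  t * PV_t at t = 4.0000: 119.578420
  t * PV_t at t = 4.5000: 133.127879
  t * PV_t at t = 5.0000: 4650.470418
Macaulay duration D = 5335.094543 / 1207.810922 = 4.417160
Modified duration = D / (1 + y/m) = 4.417160 / (1 + 0.010500) = 4.371262


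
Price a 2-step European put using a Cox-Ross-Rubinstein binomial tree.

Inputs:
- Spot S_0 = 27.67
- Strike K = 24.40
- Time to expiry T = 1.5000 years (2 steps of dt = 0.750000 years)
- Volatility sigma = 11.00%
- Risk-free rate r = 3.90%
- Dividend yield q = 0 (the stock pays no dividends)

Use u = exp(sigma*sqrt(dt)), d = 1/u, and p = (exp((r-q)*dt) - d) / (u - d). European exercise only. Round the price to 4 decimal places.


dt = T/N = 0.750000
u = exp(sigma*sqrt(dt)) = 1.099948; d = 1/u = 0.909134
p = (exp((r-q)*dt) - d) / (u - d) = 0.631757
Discount per step: exp(-r*dt) = 0.971174
Stock lattice S(k, i) with i counting down-moves:
  k=0: S(0,0) = 27.6700
  k=1: S(1,0) = 30.4356; S(1,1) = 25.1557
  k=2: S(2,0) = 33.4775; S(2,1) = 27.6700; S(2,2) = 22.8699
Terminal payoffs V(N, i) = max(K - S_T, 0):
  V(2,0) = 0.000000; V(2,1) = 0.000000; V(2,2) = 1.530064
Backward induction: V(k, i) = exp(-r*dt) * [p * V(k+1, i) + (1-p) * V(k+1, i+1)].
  V(1,0) = exp(-r*dt) * [p*0.000000 + (1-p)*0.000000] = 0.000000
  V(1,1) = exp(-r*dt) * [p*0.000000 + (1-p)*1.530064] = 0.547194
  V(0,0) = exp(-r*dt) * [p*0.000000 + (1-p)*0.547194] = 0.195692

Answer: Price = V(0,0) = 0.1957


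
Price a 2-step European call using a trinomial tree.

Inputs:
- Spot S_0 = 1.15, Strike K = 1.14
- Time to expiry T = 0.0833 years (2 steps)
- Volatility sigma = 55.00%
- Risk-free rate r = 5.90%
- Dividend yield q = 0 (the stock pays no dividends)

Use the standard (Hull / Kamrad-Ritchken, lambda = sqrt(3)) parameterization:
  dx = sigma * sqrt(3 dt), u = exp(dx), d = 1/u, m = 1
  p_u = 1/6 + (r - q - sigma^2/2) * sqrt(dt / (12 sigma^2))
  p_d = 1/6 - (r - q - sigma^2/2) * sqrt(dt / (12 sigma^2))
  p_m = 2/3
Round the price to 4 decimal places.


dt = T/N = 0.041650; dx = sigma*sqrt(3*dt) = 0.194415
u = exp(dx) = 1.214601; d = 1/u = 0.823316
p_u = 0.156785, p_m = 0.666667, p_d = 0.176548
Discount per step: exp(-r*dt) = 0.997546
Stock lattice S(k, j) with j the centered position index:
  k=0: S(0,+0) = 1.1500
  k=1: S(1,-1) = 0.9468; S(1,+0) = 1.1500; S(1,+1) = 1.3968
  k=2: S(2,-2) = 0.7795; S(2,-1) = 0.9468; S(2,+0) = 1.1500; S(2,+1) = 1.3968; S(2,+2) = 1.6965
Terminal payoffs V(N, j) = max(S_T - K, 0):
  V(2,-2) = 0.000000; V(2,-1) = 0.000000; V(2,+0) = 0.010000; V(2,+1) = 0.256791; V(2,+2) = 0.556543
Backward induction: V(k, j) = exp(-r*dt) * [p_u * V(k+1, j+1) + p_m * V(k+1, j) + p_d * V(k+1, j-1)]
  V(1,-1) = exp(-r*dt) * [p_u*0.010000 + p_m*0.000000 + p_d*0.000000] = 0.001564
  V(1,+0) = exp(-r*dt) * [p_u*0.256791 + p_m*0.010000 + p_d*0.000000] = 0.046813
  V(1,+1) = exp(-r*dt) * [p_u*0.556543 + p_m*0.256791 + p_d*0.010000] = 0.259579
  V(0,+0) = exp(-r*dt) * [p_u*0.259579 + p_m*0.046813 + p_d*0.001564] = 0.072005

Answer: Price = V(0,0) = 0.0720


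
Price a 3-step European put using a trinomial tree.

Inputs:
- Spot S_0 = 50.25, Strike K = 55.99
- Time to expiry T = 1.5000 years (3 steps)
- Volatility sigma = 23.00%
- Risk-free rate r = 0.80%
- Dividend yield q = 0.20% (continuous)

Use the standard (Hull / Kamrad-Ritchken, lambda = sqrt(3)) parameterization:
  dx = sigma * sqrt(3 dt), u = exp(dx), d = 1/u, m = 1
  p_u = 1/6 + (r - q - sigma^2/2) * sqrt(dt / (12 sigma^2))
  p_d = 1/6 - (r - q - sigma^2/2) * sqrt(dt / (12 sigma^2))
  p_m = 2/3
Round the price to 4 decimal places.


Answer: Price = V(0,0) = 9.0391

Derivation:
dt = T/N = 0.500000; dx = sigma*sqrt(3*dt) = 0.281691
u = exp(dx) = 1.325370; d = 1/u = 0.754507
p_u = 0.148517, p_m = 0.666667, p_d = 0.184816
Discount per step: exp(-r*dt) = 0.996008
Stock lattice S(k, j) with j the centered position index:
  k=0: S(0,+0) = 50.2500
  k=1: S(1,-1) = 37.9140; S(1,+0) = 50.2500; S(1,+1) = 66.5998
  k=2: S(2,-2) = 28.6063; S(2,-1) = 37.9140; S(2,+0) = 50.2500; S(2,+1) = 66.5998; S(2,+2) = 88.2694
  k=3: S(3,-3) = 21.5837; S(3,-2) = 28.6063; S(3,-1) = 37.9140; S(3,+0) = 50.2500; S(3,+1) = 66.5998; S(3,+2) = 88.2694; S(3,+3) = 116.9895
Terminal payoffs V(N, j) = max(K - S_T, 0):
  V(3,-3) = 34.406339; V(3,-2) = 27.383673; V(3,-1) = 18.076046; V(3,+0) = 5.740000; V(3,+1) = 0.000000; V(3,+2) = 0.000000; V(3,+3) = 0.000000
Backward induction: V(k, j) = exp(-r*dt) * [p_u * V(k+1, j+1) + p_m * V(k+1, j) + p_d * V(k+1, j-1)]
  V(2,-2) = exp(-r*dt) * [p_u*18.076046 + p_m*27.383673 + p_d*34.406339] = 27.190251
  V(2,-1) = exp(-r*dt) * [p_u*5.740000 + p_m*18.076046 + p_d*27.383673] = 17.892414
  V(2,+0) = exp(-r*dt) * [p_u*0.000000 + p_m*5.740000 + p_d*18.076046] = 7.138796
  V(2,+1) = exp(-r*dt) * [p_u*0.000000 + p_m*0.000000 + p_d*5.740000] = 1.056609
  V(2,+2) = exp(-r*dt) * [p_u*0.000000 + p_m*0.000000 + p_d*0.000000] = 0.000000
  V(1,-1) = exp(-r*dt) * [p_u*7.138796 + p_m*17.892414 + p_d*27.190251] = 17.941793
  V(1,+0) = exp(-r*dt) * [p_u*1.056609 + p_m*7.138796 + p_d*17.892414] = 8.190100
  V(1,+1) = exp(-r*dt) * [p_u*0.000000 + p_m*1.056609 + p_d*7.138796] = 2.015690
  V(0,+0) = exp(-r*dt) * [p_u*2.015690 + p_m*8.190100 + p_d*17.941793] = 9.039132


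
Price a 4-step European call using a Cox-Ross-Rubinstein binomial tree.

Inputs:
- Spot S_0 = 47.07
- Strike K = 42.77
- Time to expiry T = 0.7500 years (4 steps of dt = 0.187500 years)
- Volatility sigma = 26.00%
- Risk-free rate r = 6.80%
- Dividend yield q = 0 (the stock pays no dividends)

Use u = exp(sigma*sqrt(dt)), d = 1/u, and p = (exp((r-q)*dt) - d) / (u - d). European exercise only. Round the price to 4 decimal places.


dt = T/N = 0.187500
u = exp(sigma*sqrt(dt)) = 1.119165; d = 1/u = 0.893523
p = (exp((r-q)*dt) - d) / (u - d) = 0.528751
Discount per step: exp(-r*dt) = 0.987331
Stock lattice S(k, i) with i counting down-moves:
  k=0: S(0,0) = 47.0700
  k=1: S(1,0) = 52.6791; S(1,1) = 42.0581
  k=2: S(2,0) = 58.9567; S(2,1) = 47.0700; S(2,2) = 37.5799
  k=3: S(3,0) = 65.9822; S(3,1) = 52.6791; S(3,2) = 42.0581; S(3,3) = 33.5785
  k=4: S(4,0) = 73.8451; S(4,1) = 58.9567; S(4,2) = 47.0700; S(4,3) = 37.5799; S(4,4) = 30.0032
Terminal payoffs V(N, i) = max(S_T - K, 0):
  V(4,0) = 31.075056; V(4,1) = 16.186652; V(4,2) = 4.300000; V(4,3) = 0.000000; V(4,4) = 0.000000
Backward induction: V(k, i) = exp(-r*dt) * [p * V(k+1, i) + (1-p) * V(k+1, i+1)].
  V(3,0) = exp(-r*dt) * [p*31.075056 + (1-p)*16.186652] = 23.754106
  V(3,1) = exp(-r*dt) * [p*16.186652 + (1-p)*4.300000] = 10.450975
  V(3,2) = exp(-r*dt) * [p*4.300000 + (1-p)*0.000000] = 2.244824
  V(3,3) = exp(-r*dt) * [p*0.000000 + (1-p)*0.000000] = 0.000000
  V(2,0) = exp(-r*dt) * [p*23.754106 + (1-p)*10.450975] = 17.263499
  V(2,1) = exp(-r*dt) * [p*10.450975 + (1-p)*2.244824] = 6.500423
  V(2,2) = exp(-r*dt) * [p*2.244824 + (1-p)*0.000000] = 1.171915
  V(1,0) = exp(-r*dt) * [p*17.263499 + (1-p)*6.500423] = 12.036955
  V(1,1) = exp(-r*dt) * [p*6.500423 + (1-p)*1.171915] = 3.938827
  V(0,0) = exp(-r*dt) * [p*12.036955 + (1-p)*3.938827] = 8.116571

Answer: Price = V(0,0) = 8.1166


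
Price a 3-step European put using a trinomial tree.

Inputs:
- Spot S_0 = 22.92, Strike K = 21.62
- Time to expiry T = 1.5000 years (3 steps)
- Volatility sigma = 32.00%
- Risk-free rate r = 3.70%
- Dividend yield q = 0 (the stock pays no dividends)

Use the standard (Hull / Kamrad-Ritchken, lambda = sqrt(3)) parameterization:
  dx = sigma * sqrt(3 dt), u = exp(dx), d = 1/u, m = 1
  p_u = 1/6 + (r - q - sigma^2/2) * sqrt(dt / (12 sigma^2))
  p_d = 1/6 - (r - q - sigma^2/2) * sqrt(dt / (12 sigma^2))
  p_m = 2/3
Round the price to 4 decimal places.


Answer: Price = V(0,0) = 2.1701

Derivation:
dt = T/N = 0.500000; dx = sigma*sqrt(3*dt) = 0.391918
u = exp(dx) = 1.479817; d = 1/u = 0.675759
p_u = 0.157609, p_m = 0.666667, p_d = 0.175725
Discount per step: exp(-r*dt) = 0.981670
Stock lattice S(k, j) with j the centered position index:
  k=0: S(0,+0) = 22.9200
  k=1: S(1,-1) = 15.4884; S(1,+0) = 22.9200; S(1,+1) = 33.9174
  k=2: S(2,-2) = 10.4664; S(2,-1) = 15.4884; S(2,+0) = 22.9200; S(2,+1) = 33.9174; S(2,+2) = 50.1915
  k=3: S(3,-3) = 7.0728; S(3,-2) = 10.4664; S(3,-1) = 15.4884; S(3,+0) = 22.9200; S(3,+1) = 33.9174; S(3,+2) = 50.1915; S(3,+3) = 74.2743
Terminal payoffs V(N, j) = max(K - S_T, 0):
  V(3,-3) = 14.547211; V(3,-2) = 11.153568; V(3,-1) = 6.131597; V(3,+0) = 0.000000; V(3,+1) = 0.000000; V(3,+2) = 0.000000; V(3,+3) = 0.000000
Backward induction: V(k, j) = exp(-r*dt) * [p_u * V(k+1, j+1) + p_m * V(k+1, j) + p_d * V(k+1, j-1)]
  V(2,-2) = exp(-r*dt) * [p_u*6.131597 + p_m*11.153568 + p_d*14.547211] = 10.757542
  V(2,-1) = exp(-r*dt) * [p_u*0.000000 + p_m*6.131597 + p_d*11.153568] = 5.936835
  V(2,+0) = exp(-r*dt) * [p_u*0.000000 + p_m*0.000000 + p_d*6.131597] = 1.057723
  V(2,+1) = exp(-r*dt) * [p_u*0.000000 + p_m*0.000000 + p_d*0.000000] = 0.000000
  V(2,+2) = exp(-r*dt) * [p_u*0.000000 + p_m*0.000000 + p_d*0.000000] = 0.000000
  V(1,-1) = exp(-r*dt) * [p_u*1.057723 + p_m*5.936835 + p_d*10.757542] = 5.904708
  V(1,+0) = exp(-r*dt) * [p_u*0.000000 + p_m*1.057723 + p_d*5.936835] = 1.716349
  V(1,+1) = exp(-r*dt) * [p_u*0.000000 + p_m*0.000000 + p_d*1.057723] = 0.182461
  V(0,+0) = exp(-r*dt) * [p_u*0.182461 + p_m*1.716349 + p_d*5.904708] = 2.170073


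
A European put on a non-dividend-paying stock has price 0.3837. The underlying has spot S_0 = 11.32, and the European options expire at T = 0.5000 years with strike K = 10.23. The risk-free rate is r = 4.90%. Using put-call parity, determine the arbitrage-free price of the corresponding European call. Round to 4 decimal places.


Answer: Call price = 1.7213

Derivation:
Put-call parity: C - P = S_0 * exp(-qT) - K * exp(-rT).
S_0 * exp(-qT) = 11.3200 * 1.00000000 = 11.32000000
K * exp(-rT) = 10.2300 * 0.97579769 = 9.98241036
C = P + S*exp(-qT) - K*exp(-rT)
C = 0.3837 + 11.32000000 - 9.98241036 = 1.7213


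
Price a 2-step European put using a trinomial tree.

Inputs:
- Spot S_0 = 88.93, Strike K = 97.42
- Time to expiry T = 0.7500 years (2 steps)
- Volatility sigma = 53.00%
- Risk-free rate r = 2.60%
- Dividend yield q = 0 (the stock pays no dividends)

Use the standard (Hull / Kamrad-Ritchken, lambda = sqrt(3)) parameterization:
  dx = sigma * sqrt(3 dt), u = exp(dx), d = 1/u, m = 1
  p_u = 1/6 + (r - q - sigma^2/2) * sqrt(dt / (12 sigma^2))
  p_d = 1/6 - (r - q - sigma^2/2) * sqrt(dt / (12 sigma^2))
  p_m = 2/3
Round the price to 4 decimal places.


Answer: Price = V(0,0) = 19.4755

Derivation:
dt = T/N = 0.375000; dx = sigma*sqrt(3*dt) = 0.562150
u = exp(dx) = 1.754440; d = 1/u = 0.569982
p_u = 0.128493, p_m = 0.666667, p_d = 0.204840
Discount per step: exp(-r*dt) = 0.990297
Stock lattice S(k, j) with j the centered position index:
  k=0: S(0,+0) = 88.9300
  k=1: S(1,-1) = 50.6885; S(1,+0) = 88.9300; S(1,+1) = 156.0224
  k=2: S(2,-2) = 28.8916; S(2,-1) = 50.6885; S(2,+0) = 88.9300; S(2,+1) = 156.0224; S(2,+2) = 273.7319
Terminal payoffs V(N, j) = max(K - S_T, 0):
  V(2,-2) = 68.528433; V(2,-1) = 46.731470; V(2,+0) = 8.490000; V(2,+1) = 0.000000; V(2,+2) = 0.000000
Backward induction: V(k, j) = exp(-r*dt) * [p_u * V(k+1, j+1) + p_m * V(k+1, j) + p_d * V(k+1, j-1)]
  V(1,-1) = exp(-r*dt) * [p_u*8.490000 + p_m*46.731470 + p_d*68.528433] = 45.833549
  V(1,+0) = exp(-r*dt) * [p_u*0.000000 + p_m*8.490000 + p_d*46.731470] = 15.084699
  V(1,+1) = exp(-r*dt) * [p_u*0.000000 + p_m*0.000000 + p_d*8.490000] = 1.722221
  V(0,+0) = exp(-r*dt) * [p_u*1.722221 + p_m*15.084699 + p_d*45.833549] = 19.475508


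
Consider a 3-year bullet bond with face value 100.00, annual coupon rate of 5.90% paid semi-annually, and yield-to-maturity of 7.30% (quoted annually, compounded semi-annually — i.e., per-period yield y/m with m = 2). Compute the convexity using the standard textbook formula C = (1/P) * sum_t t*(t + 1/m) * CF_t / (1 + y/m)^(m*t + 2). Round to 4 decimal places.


Answer: Convexity = 8.8600

Derivation:
Coupon per period c = face * coupon_rate / m = 2.950000
Periods per year m = 2; per-period yield y/m = 0.036500
Number of cashflows N = 6
Cashflows (t years, CF_t, discount factor 1/(1+y/m)^(m*t), PV):
  t = 0.5000: CF_t = 2.950000, DF = 0.964785, PV = 2.846117
  t = 1.0000: CF_t = 2.950000, DF = 0.930811, PV = 2.745892
  t = 1.5000: CF_t = 2.950000, DF = 0.898033, PV = 2.649196
  t = 2.0000: CF_t = 2.950000, DF = 0.866409, PV = 2.555905
  t = 2.5000: CF_t = 2.950000, DF = 0.835898, PV = 2.465900
  t = 3.0000: CF_t = 102.950000, DF = 0.806462, PV = 83.025311
Price P = sum_t PV_t = 96.288321
Convexity numerator sum_t t*(t + 1/m) * CF_t / (1+y/m)^(m*t + 2):
  t = 0.5000: term = 1.324598
  t = 1.0000: term = 3.833858
  t = 1.5000: term = 7.397700
  t = 2.0000: term = 11.895321
  t = 2.5000: term = 17.214648
  t = 3.0000: term = 811.448942
Convexity = (1/P) * sum = 853.115068 / 96.288321 = 8.860006


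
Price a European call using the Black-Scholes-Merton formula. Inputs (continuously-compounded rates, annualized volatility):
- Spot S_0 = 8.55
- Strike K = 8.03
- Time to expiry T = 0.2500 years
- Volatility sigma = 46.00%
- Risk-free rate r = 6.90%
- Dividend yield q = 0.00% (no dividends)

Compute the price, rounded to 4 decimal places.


d1 = (ln(S/K) + (r - q + 0.5*sigma^2) * T) / (sigma * sqrt(T)) = 0.46281198
d2 = d1 - sigma * sqrt(T) = 0.23281198
exp(-rT) = 0.98289793; exp(-qT) = 1.00000000
C = S_0 * exp(-qT) * N(d1) - K * exp(-rT) * N(d2)
N(d1) = 0.67825043; N(d2) = 0.59204629
C = 8.5500 * 1.00000000 * 0.67825043 - 8.0300 * 0.98289793 * 0.59204629 = 1.1262

Answer: Price = 1.1262


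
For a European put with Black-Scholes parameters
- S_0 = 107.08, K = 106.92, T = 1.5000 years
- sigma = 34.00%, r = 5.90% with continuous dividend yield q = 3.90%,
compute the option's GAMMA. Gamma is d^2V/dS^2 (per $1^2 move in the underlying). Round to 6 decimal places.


Answer: Gamma = 0.008105

Derivation:
d1 = 0.2838414138; d2 = -0.1325718425
phi(d1) = 0.3831910813; exp(-qT) = 0.9431782404; exp(-rT) = 0.9153031107
Gamma = exp(-qT) * phi(d1) / (S * sigma * sqrt(T)) = 0.9431782404 * 0.3831910813 / (107.0800 * 0.3400 * 1.2247448714) = 0.008105


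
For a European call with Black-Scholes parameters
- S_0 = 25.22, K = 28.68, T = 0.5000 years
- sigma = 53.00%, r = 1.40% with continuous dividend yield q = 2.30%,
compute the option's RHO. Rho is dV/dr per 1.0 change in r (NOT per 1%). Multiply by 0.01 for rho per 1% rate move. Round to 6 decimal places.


Answer: Rho = 4.183110

Derivation:
d1 = -0.1676715219; d2 = -0.5424381160
phi(d1) = 0.3933736314; exp(-qT) = 0.9885658722; exp(-rT) = 0.9930244429
N(d2) = 0.2937583640
Rho = K*T*exp(-rT)*N(d2) = 28.6800 * 0.5000 * 0.9930244429 * 0.2937583640 = 4.183110


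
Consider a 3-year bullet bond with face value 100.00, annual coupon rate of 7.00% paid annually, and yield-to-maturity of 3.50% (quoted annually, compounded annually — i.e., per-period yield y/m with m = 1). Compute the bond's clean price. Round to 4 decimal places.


Answer: Price = 109.8057

Derivation:
Coupon per period c = face * coupon_rate / m = 7.000000
Periods per year m = 1; per-period yield y/m = 0.035000
Number of cashflows N = 3
Cashflows (t years, CF_t, discount factor 1/(1+y/m)^(m*t), PV):
  t = 1.0000: CF_t = 7.000000, DF = 0.966184, PV = 6.763285
  t = 2.0000: CF_t = 7.000000, DF = 0.933511, PV = 6.534575
  t = 3.0000: CF_t = 107.000000, DF = 0.901943, PV = 96.507870
Price P = sum_t PV_t = 109.805729


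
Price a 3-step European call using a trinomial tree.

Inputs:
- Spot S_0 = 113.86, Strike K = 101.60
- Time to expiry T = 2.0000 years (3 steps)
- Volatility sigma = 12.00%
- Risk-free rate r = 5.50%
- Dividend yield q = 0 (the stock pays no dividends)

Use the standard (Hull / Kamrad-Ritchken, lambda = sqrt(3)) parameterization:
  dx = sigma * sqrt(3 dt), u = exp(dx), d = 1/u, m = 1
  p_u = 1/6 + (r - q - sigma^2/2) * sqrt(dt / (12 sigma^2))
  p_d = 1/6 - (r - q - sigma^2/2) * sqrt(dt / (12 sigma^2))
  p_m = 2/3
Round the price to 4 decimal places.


Answer: Price = V(0,0) = 23.3792

Derivation:
dt = T/N = 0.666667; dx = sigma*sqrt(3*dt) = 0.169706
u = exp(dx) = 1.184956; d = 1/u = 0.843913
p_u = 0.260555, p_m = 0.666667, p_d = 0.072779
Discount per step: exp(-r*dt) = 0.963997
Stock lattice S(k, j) with j the centered position index:
  k=0: S(0,+0) = 113.8600
  k=1: S(1,-1) = 96.0880; S(1,+0) = 113.8600; S(1,+1) = 134.9191
  k=2: S(2,-2) = 81.0899; S(2,-1) = 96.0880; S(2,+0) = 113.8600; S(2,+1) = 134.9191; S(2,+2) = 159.8732
  k=3: S(3,-3) = 68.4328; S(3,-2) = 81.0899; S(3,-1) = 96.0880; S(3,+0) = 113.8600; S(3,+1) = 134.9191; S(3,+2) = 159.8732; S(3,+3) = 189.4427
Terminal payoffs V(N, j) = max(S_T - K, 0):
  V(3,-3) = 0.000000; V(3,-2) = 0.000000; V(3,-1) = 0.000000; V(3,+0) = 12.260000; V(3,+1) = 33.319088; V(3,+2) = 58.273180; V(3,+3) = 87.842681
Backward induction: V(k, j) = exp(-r*dt) * [p_u * V(k+1, j+1) + p_m * V(k+1, j) + p_d * V(k+1, j-1)]
  V(2,-2) = exp(-r*dt) * [p_u*0.000000 + p_m*0.000000 + p_d*0.000000] = 0.000000
  V(2,-1) = exp(-r*dt) * [p_u*12.260000 + p_m*0.000000 + p_d*0.000000] = 3.079394
  V(2,+0) = exp(-r*dt) * [p_u*33.319088 + p_m*12.260000 + p_d*0.000000] = 16.247964
  V(2,+1) = exp(-r*dt) * [p_u*58.273180 + p_m*33.319088 + p_d*12.260000] = 36.909865
  V(2,+2) = exp(-r*dt) * [p_u*87.842681 + p_m*58.273180 + p_d*33.319088] = 61.851549
  V(1,-1) = exp(-r*dt) * [p_u*16.247964 + p_m*3.079394 + p_d*0.000000] = 6.060086
  V(1,+0) = exp(-r*dt) * [p_u*36.909865 + p_m*16.247964 + p_d*3.079394] = 19.928844
  V(1,+1) = exp(-r*dt) * [p_u*61.851549 + p_m*36.909865 + p_d*16.247964] = 40.396113
  V(0,+0) = exp(-r*dt) * [p_u*40.396113 + p_m*19.928844 + p_d*6.060086] = 23.379192


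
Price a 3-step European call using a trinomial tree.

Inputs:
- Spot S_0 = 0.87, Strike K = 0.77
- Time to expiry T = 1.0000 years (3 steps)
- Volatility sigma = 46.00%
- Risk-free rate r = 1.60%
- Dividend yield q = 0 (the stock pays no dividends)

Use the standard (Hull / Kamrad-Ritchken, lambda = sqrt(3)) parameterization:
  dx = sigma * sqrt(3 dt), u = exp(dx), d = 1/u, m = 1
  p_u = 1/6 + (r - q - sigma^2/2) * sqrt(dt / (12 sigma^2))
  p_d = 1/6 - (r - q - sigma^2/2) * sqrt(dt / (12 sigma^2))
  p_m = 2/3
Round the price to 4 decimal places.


Answer: Price = V(0,0) = 0.2096

Derivation:
dt = T/N = 0.333333; dx = sigma*sqrt(3*dt) = 0.460000
u = exp(dx) = 1.584074; d = 1/u = 0.631284
p_u = 0.134130, p_m = 0.666667, p_d = 0.199203
Discount per step: exp(-r*dt) = 0.994681
Stock lattice S(k, j) with j the centered position index:
  k=0: S(0,+0) = 0.8700
  k=1: S(1,-1) = 0.5492; S(1,+0) = 0.8700; S(1,+1) = 1.3781
  k=2: S(2,-2) = 0.3467; S(2,-1) = 0.5492; S(2,+0) = 0.8700; S(2,+1) = 1.3781; S(2,+2) = 2.1831
  k=3: S(3,-3) = 0.2189; S(3,-2) = 0.3467; S(3,-1) = 0.5492; S(3,+0) = 0.8700; S(3,+1) = 1.3781; S(3,+2) = 2.1831; S(3,+3) = 3.4582
Terminal payoffs V(N, j) = max(S_T - K, 0):
  V(3,-3) = 0.000000; V(3,-2) = 0.000000; V(3,-1) = 0.000000; V(3,+0) = 0.100000; V(3,+1) = 0.608144; V(3,+2) = 1.413083; V(3,+3) = 2.688164
Backward induction: V(k, j) = exp(-r*dt) * [p_u * V(k+1, j+1) + p_m * V(k+1, j) + p_d * V(k+1, j-1)]
  V(2,-2) = exp(-r*dt) * [p_u*0.000000 + p_m*0.000000 + p_d*0.000000] = 0.000000
  V(2,-1) = exp(-r*dt) * [p_u*0.100000 + p_m*0.000000 + p_d*0.000000] = 0.013342
  V(2,+0) = exp(-r*dt) * [p_u*0.608144 + p_m*0.100000 + p_d*0.000000] = 0.147449
  V(2,+1) = exp(-r*dt) * [p_u*1.413083 + p_m*0.608144 + p_d*0.100000] = 0.611617
  V(2,+2) = exp(-r*dt) * [p_u*2.688164 + p_m*1.413083 + p_d*0.608144] = 1.416191
  V(1,-1) = exp(-r*dt) * [p_u*0.147449 + p_m*0.013342 + p_d*0.000000] = 0.028519
  V(1,+0) = exp(-r*dt) * [p_u*0.611617 + p_m*0.147449 + p_d*0.013342] = 0.182020
  V(1,+1) = exp(-r*dt) * [p_u*1.416191 + p_m*0.611617 + p_d*0.147449] = 0.623735
  V(0,+0) = exp(-r*dt) * [p_u*0.623735 + p_m*0.182020 + p_d*0.028519] = 0.209569


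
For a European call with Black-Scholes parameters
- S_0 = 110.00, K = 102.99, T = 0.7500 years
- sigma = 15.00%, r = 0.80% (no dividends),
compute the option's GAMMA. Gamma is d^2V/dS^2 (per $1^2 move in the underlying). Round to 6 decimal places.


d1 = 0.6180416826; d2 = 0.4881378720
phi(d1) = 0.3295832525; exp(-qT) = 1.0000000000; exp(-rT) = 0.9940179641
Gamma = exp(-qT) * phi(d1) / (S * sigma * sqrt(T)) = 1.0000000000 * 0.3295832525 / (110.0000 * 0.1500 * 0.8660254038) = 0.023065

Answer: Gamma = 0.023065


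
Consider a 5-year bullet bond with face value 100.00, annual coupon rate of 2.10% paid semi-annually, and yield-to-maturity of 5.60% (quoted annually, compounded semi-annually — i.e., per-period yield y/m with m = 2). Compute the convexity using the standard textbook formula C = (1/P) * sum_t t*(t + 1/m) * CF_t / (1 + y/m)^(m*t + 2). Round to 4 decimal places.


Coupon per period c = face * coupon_rate / m = 1.050000
Periods per year m = 2; per-period yield y/m = 0.028000
Number of cashflows N = 10
Cashflows (t years, CF_t, discount factor 1/(1+y/m)^(m*t), PV):
  t = 0.5000: CF_t = 1.050000, DF = 0.972763, PV = 1.021401
  t = 1.0000: CF_t = 1.050000, DF = 0.946267, PV = 0.993581
  t = 1.5000: CF_t = 1.050000, DF = 0.920493, PV = 0.966518
  t = 2.0000: CF_t = 1.050000, DF = 0.895422, PV = 0.940193
  t = 2.5000: CF_t = 1.050000, DF = 0.871033, PV = 0.914584
  t = 3.0000: CF_t = 1.050000, DF = 0.847308, PV = 0.889673
  t = 3.5000: CF_t = 1.050000, DF = 0.824230, PV = 0.865441
  t = 4.0000: CF_t = 1.050000, DF = 0.801780, PV = 0.841869
  t = 4.5000: CF_t = 1.050000, DF = 0.779941, PV = 0.818938
  t = 5.0000: CF_t = 101.050000, DF = 0.758698, PV = 76.666418
Price P = sum_t PV_t = 84.918616
Convexity numerator sum_t t*(t + 1/m) * CF_t / (1+y/m)^(m*t + 2):
  t = 0.5000: term = 0.483259
  t = 1.0000: term = 1.410289
  t = 1.5000: term = 2.743753
  t = 2.0000: term = 4.448367
  t = 2.5000: term = 6.490808
  t = 3.0000: term = 8.839622
  t = 3.5000: term = 11.465138
  t = 4.0000: term = 14.339389
  t = 4.5000: term = 17.436028
  t = 5.0000: term = 1995.040129
Convexity = (1/P) * sum = 2062.696783 / 84.918616 = 24.290278

Answer: Convexity = 24.2903


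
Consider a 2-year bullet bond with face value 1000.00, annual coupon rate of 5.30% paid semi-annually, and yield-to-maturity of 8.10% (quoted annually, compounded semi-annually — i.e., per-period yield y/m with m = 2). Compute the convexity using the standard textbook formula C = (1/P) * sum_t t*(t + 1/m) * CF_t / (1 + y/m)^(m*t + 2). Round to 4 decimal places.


Answer: Convexity = 4.3777

Derivation:
Coupon per period c = face * coupon_rate / m = 26.500000
Periods per year m = 2; per-period yield y/m = 0.040500
Number of cashflows N = 4
Cashflows (t years, CF_t, discount factor 1/(1+y/m)^(m*t), PV):
  t = 0.5000: CF_t = 26.500000, DF = 0.961076, PV = 25.468525
  t = 1.0000: CF_t = 26.500000, DF = 0.923668, PV = 24.477198
  t = 1.5000: CF_t = 26.500000, DF = 0.887715, PV = 23.524458
  t = 2.0000: CF_t = 1026.500000, DF = 0.853162, PV = 875.771112
Price P = sum_t PV_t = 949.241293
Convexity numerator sum_t t*(t + 1/m) * CF_t / (1+y/m)^(m*t + 2):
  t = 0.5000: term = 11.762229
  t = 1.0000: term = 33.913202
  t = 1.5000: term = 65.186356
  t = 2.0000: term = 4044.608132
Convexity = (1/P) * sum = 4155.469919 / 949.241293 = 4.377675


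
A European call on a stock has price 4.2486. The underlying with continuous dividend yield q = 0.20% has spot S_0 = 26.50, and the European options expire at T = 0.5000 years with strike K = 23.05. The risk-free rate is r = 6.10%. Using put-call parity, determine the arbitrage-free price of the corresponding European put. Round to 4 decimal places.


Put-call parity: C - P = S_0 * exp(-qT) - K * exp(-rT).
S_0 * exp(-qT) = 26.5000 * 0.99900050 = 26.47351325
K * exp(-rT) = 23.0500 * 0.96996043 = 22.35758796
P = C - S*exp(-qT) + K*exp(-rT)
P = 4.2486 - 26.47351325 + 22.35758796 = 0.1327

Answer: Put price = 0.1327


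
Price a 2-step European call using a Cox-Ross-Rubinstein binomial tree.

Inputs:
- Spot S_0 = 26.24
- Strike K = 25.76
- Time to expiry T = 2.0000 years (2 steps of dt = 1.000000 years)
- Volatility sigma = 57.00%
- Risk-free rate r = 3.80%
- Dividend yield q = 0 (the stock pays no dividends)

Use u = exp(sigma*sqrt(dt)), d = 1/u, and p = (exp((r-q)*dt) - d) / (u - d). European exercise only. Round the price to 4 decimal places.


Answer: Price = V(0,0) = 8.2875

Derivation:
dt = T/N = 1.000000
u = exp(sigma*sqrt(dt)) = 1.768267; d = 1/u = 0.565525
p = (exp((r-q)*dt) - d) / (u - d) = 0.393439
Discount per step: exp(-r*dt) = 0.962713
Stock lattice S(k, i) with i counting down-moves:
  k=0: S(0,0) = 26.2400
  k=1: S(1,0) = 46.3993; S(1,1) = 14.8394
  k=2: S(2,0) = 82.0464; S(2,1) = 26.2400; S(2,2) = 8.3921
Terminal payoffs V(N, i) = max(S_T - K, 0):
  V(2,0) = 56.286402; V(2,1) = 0.480000; V(2,2) = 0.000000
Backward induction: V(k, i) = exp(-r*dt) * [p * V(k+1, i) + (1-p) * V(k+1, i+1)].
  V(1,0) = exp(-r*dt) * [p*56.286402 + (1-p)*0.480000] = 21.599842
  V(1,1) = exp(-r*dt) * [p*0.480000 + (1-p)*0.000000] = 0.181809
  V(0,0) = exp(-r*dt) * [p*21.599842 + (1-p)*0.181809] = 8.287519


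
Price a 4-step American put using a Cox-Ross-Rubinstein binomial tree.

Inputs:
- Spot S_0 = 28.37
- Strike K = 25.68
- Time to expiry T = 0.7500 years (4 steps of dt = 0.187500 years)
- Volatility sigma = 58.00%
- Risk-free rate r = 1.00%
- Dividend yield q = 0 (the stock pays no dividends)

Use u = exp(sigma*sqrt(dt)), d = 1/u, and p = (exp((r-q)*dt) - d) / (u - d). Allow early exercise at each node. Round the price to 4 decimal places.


Answer: Price = V(0,0) = 4.0891

Derivation:
dt = T/N = 0.187500
u = exp(sigma*sqrt(dt)) = 1.285500; d = 1/u = 0.777908
p = (exp((r-q)*dt) - d) / (u - d) = 0.441238
Discount per step: exp(-r*dt) = 0.998127
Stock lattice S(k, i) with i counting down-moves:
  k=0: S(0,0) = 28.3700
  k=1: S(1,0) = 36.4696; S(1,1) = 22.0692
  k=2: S(2,0) = 46.8817; S(2,1) = 28.3700; S(2,2) = 17.1678
  k=3: S(3,0) = 60.2664; S(3,1) = 36.4696; S(3,2) = 22.0692; S(3,3) = 13.3550
  k=4: S(4,0) = 77.4724; S(4,1) = 46.8817; S(4,2) = 28.3700; S(4,3) = 17.1678; S(4,4) = 10.3890
Terminal payoffs V(N, i) = max(K - S_T, 0):
  V(4,0) = 0.000000; V(4,1) = 0.000000; V(4,2) = 0.000000; V(4,3) = 8.512166; V(4,4) = 15.291050
Backward induction: V(k, i) = exp(-r*dt) * [p * V(k+1, i) + (1-p) * V(k+1, i+1)]; then take max(V_cont, immediate exercise) for American.
  V(3,0) = exp(-r*dt) * [p*0.000000 + (1-p)*0.000000] = 0.000000; exercise = 0.000000; V(3,0) = max -> 0.000000
  V(3,1) = exp(-r*dt) * [p*0.000000 + (1-p)*0.000000] = 0.000000; exercise = 0.000000; V(3,1) = max -> 0.000000
  V(3,2) = exp(-r*dt) * [p*0.000000 + (1-p)*8.512166] = 4.747361; exercise = 3.610758; V(3,2) = max -> 4.747361
  V(3,3) = exp(-r*dt) * [p*8.512166 + (1-p)*15.291050] = 12.276904; exercise = 12.325009; V(3,3) = max -> 12.325009
  V(2,0) = exp(-r*dt) * [p*0.000000 + (1-p)*0.000000] = 0.000000; exercise = 0.000000; V(2,0) = max -> 0.000000
  V(2,1) = exp(-r*dt) * [p*0.000000 + (1-p)*4.747361] = 2.647674; exercise = 0.000000; V(2,1) = max -> 2.647674
  V(2,2) = exp(-r*dt) * [p*4.747361 + (1-p)*12.325009] = 8.964635; exercise = 8.512166; V(2,2) = max -> 8.964635
  V(1,0) = exp(-r*dt) * [p*0.000000 + (1-p)*2.647674] = 1.476647; exercise = 0.000000; V(1,0) = max -> 1.476647
  V(1,1) = exp(-r*dt) * [p*2.647674 + (1-p)*8.964635] = 6.165777; exercise = 3.610758; V(1,1) = max -> 6.165777
  V(0,0) = exp(-r*dt) * [p*1.476647 + (1-p)*6.165777] = 4.089078; exercise = 0.000000; V(0,0) = max -> 4.089078


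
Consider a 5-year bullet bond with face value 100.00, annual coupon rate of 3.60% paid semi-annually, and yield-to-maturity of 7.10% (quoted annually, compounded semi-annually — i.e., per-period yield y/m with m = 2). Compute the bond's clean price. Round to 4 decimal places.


Coupon per period c = face * coupon_rate / m = 1.800000
Periods per year m = 2; per-period yield y/m = 0.035500
Number of cashflows N = 10
Cashflows (t years, CF_t, discount factor 1/(1+y/m)^(m*t), PV):
  t = 0.5000: CF_t = 1.800000, DF = 0.965717, PV = 1.738291
  t = 1.0000: CF_t = 1.800000, DF = 0.932609, PV = 1.678697
  t = 1.5000: CF_t = 1.800000, DF = 0.900637, PV = 1.621146
  t = 2.0000: CF_t = 1.800000, DF = 0.869760, PV = 1.565569
  t = 2.5000: CF_t = 1.800000, DF = 0.839942, PV = 1.511896
  t = 3.0000: CF_t = 1.800000, DF = 0.811147, PV = 1.460064
  t = 3.5000: CF_t = 1.800000, DF = 0.783338, PV = 1.410009
  t = 4.0000: CF_t = 1.800000, DF = 0.756483, PV = 1.361669
  t = 4.5000: CF_t = 1.800000, DF = 0.730549, PV = 1.314987
  t = 5.0000: CF_t = 101.800000, DF = 0.705503, PV = 71.820222
Price P = sum_t PV_t = 85.482550

Answer: Price = 85.4826


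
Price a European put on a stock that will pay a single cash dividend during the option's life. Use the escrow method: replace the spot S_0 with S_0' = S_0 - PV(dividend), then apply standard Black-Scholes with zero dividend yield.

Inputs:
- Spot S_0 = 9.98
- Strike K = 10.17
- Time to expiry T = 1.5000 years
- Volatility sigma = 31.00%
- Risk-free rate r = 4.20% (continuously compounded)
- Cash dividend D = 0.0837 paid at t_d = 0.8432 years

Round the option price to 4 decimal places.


PV(D) = D * exp(-r * t_d) = 0.0837 * 0.96520535 = 0.08078769
S_0' = S_0 - PV(D) = 9.9800 - 0.08078769 = 9.89921231
d1 = (ln(S_0'/K) + (r + sigma^2/2)*T) / (sigma*sqrt(T)) = 0.28468860
d2 = d1 - sigma*sqrt(T) = -0.09498231
exp(-rT) = 0.93894347
N(-d1) = 0.38794136; N(-d2) = 0.53783556
P = K * exp(-rT) * N(-d2) - S_0' * N(-d1) = 10.1700 * 0.93894347 * 0.53783556 - 9.89921231 * 0.38794136 = 1.2955

Answer: Price = 1.2955


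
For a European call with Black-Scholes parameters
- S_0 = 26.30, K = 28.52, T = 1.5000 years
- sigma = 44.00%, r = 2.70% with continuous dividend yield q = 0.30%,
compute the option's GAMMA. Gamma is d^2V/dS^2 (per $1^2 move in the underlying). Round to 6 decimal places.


d1 = 0.1858705173; d2 = -0.3530172261
phi(d1) = 0.3921101602; exp(-qT) = 0.9955101098; exp(-rT) = 0.9603091645
Gamma = exp(-qT) * phi(d1) / (S * sigma * sqrt(T)) = 0.9955101098 * 0.3921101602 / (26.3000 * 0.4400 * 1.2247448714) = 0.027542

Answer: Gamma = 0.027542


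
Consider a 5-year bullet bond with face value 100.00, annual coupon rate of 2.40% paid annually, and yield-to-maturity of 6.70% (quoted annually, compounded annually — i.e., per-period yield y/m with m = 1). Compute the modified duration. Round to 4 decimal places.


Answer: Modified duration = 4.4453

Derivation:
Coupon per period c = face * coupon_rate / m = 2.400000
Periods per year m = 1; per-period yield y/m = 0.067000
Number of cashflows N = 5
Cashflows (t years, CF_t, discount factor 1/(1+y/m)^(m*t), PV):
  t = 1.0000: CF_t = 2.400000, DF = 0.937207, PV = 2.249297
  t = 2.0000: CF_t = 2.400000, DF = 0.878357, PV = 2.108057
  t = 3.0000: CF_t = 2.400000, DF = 0.823203, PV = 1.975686
  t = 4.0000: CF_t = 2.400000, DF = 0.771511, PV = 1.851627
  t = 5.0000: CF_t = 102.400000, DF = 0.723066, PV = 74.041952
Price P = sum_t PV_t = 82.226620
First compute Macaulay numerator sum_t t * PV_t:
  t * PV_t at t = 1.0000: 2.249297
  t * PV_t at t = 2.0000: 4.216115
  t * PV_t at t = 3.0000: 5.927059
  t * PV_t at t = 4.0000: 7.406509
  t * PV_t at t = 5.0000: 370.209760
Macaulay duration D = 390.008739 / 82.226620 = 4.743096
Modified duration = D / (1 + y/m) = 4.743096 / (1 + 0.067000) = 4.445263


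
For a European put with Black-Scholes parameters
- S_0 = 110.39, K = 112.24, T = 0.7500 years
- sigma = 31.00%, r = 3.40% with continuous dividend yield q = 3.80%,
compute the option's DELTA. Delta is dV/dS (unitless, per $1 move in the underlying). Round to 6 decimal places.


Answer: Delta = -0.462255

Derivation:
d1 = 0.0611529935; d2 = -0.2073148816
phi(d1) = 0.3981970174; exp(-qT) = 0.9719022941; exp(-rT) = 0.9748223790
N(-d1) = 0.4756186827
Delta = -exp(-qT) * N(-d1) = -0.9719022941 * 0.4756186827 = -0.462255


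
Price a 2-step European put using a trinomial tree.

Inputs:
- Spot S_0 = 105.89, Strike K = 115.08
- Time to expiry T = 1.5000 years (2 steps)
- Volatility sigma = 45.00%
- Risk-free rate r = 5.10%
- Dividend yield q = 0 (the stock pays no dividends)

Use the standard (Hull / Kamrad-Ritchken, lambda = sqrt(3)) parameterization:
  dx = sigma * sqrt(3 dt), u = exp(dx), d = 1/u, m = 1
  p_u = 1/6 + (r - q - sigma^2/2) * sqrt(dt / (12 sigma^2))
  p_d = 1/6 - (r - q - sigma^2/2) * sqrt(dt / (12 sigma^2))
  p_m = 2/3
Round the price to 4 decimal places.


dt = T/N = 0.750000; dx = sigma*sqrt(3*dt) = 0.675000
u = exp(dx) = 1.964033; d = 1/u = 0.509156
p_u = 0.138750, p_m = 0.666667, p_d = 0.194583
Discount per step: exp(-r*dt) = 0.962472
Stock lattice S(k, j) with j the centered position index:
  k=0: S(0,+0) = 105.8900
  k=1: S(1,-1) = 53.9146; S(1,+0) = 105.8900; S(1,+1) = 207.9715
  k=2: S(2,-2) = 27.4510; S(2,-1) = 53.9146; S(2,+0) = 105.8900; S(2,+1) = 207.9715; S(2,+2) = 408.4628
Terminal payoffs V(N, j) = max(K - S_T, 0):
  V(2,-2) = 87.629049; V(2,-1) = 61.165427; V(2,+0) = 9.190000; V(2,+1) = 0.000000; V(2,+2) = 0.000000
Backward induction: V(k, j) = exp(-r*dt) * [p_u * V(k+1, j+1) + p_m * V(k+1, j) + p_d * V(k+1, j-1)]
  V(1,-1) = exp(-r*dt) * [p_u*9.190000 + p_m*61.165427 + p_d*87.629049] = 56.885208
  V(1,+0) = exp(-r*dt) * [p_u*0.000000 + p_m*9.190000 + p_d*61.165427] = 17.351873
  V(1,+1) = exp(-r*dt) * [p_u*0.000000 + p_m*0.000000 + p_d*9.190000] = 1.721113
  V(0,+0) = exp(-r*dt) * [p_u*1.721113 + p_m*17.351873 + p_d*56.885208] = 22.017163

Answer: Price = V(0,0) = 22.0172


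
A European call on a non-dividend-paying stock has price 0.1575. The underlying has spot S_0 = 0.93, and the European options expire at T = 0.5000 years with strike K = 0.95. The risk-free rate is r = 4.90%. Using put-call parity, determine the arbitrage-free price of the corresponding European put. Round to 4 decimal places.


Put-call parity: C - P = S_0 * exp(-qT) - K * exp(-rT).
S_0 * exp(-qT) = 0.9300 * 1.00000000 = 0.93000000
K * exp(-rT) = 0.9500 * 0.97579769 = 0.92700780
P = C - S*exp(-qT) + K*exp(-rT)
P = 0.1575 - 0.93000000 + 0.92700780 = 0.1545

Answer: Put price = 0.1545


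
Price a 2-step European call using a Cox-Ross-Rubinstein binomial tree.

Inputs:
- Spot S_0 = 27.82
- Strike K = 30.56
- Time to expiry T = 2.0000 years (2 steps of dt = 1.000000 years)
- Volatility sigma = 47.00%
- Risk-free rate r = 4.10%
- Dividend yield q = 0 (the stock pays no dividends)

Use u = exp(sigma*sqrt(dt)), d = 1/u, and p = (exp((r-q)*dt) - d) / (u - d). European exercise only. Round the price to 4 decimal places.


dt = T/N = 1.000000
u = exp(sigma*sqrt(dt)) = 1.599994; d = 1/u = 0.625002
p = (exp((r-q)*dt) - d) / (u - d) = 0.427542
Discount per step: exp(-r*dt) = 0.959829
Stock lattice S(k, i) with i counting down-moves:
  k=0: S(0,0) = 27.8200
  k=1: S(1,0) = 44.5118; S(1,1) = 17.3876
  k=2: S(2,0) = 71.2187; S(2,1) = 27.8200; S(2,2) = 10.8673
Terminal payoffs V(N, i) = max(S_T - K, 0):
  V(2,0) = 40.658683; V(2,1) = 0.000000; V(2,2) = 0.000000
Backward induction: V(k, i) = exp(-r*dt) * [p * V(k+1, i) + (1-p) * V(k+1, i+1)].
  V(1,0) = exp(-r*dt) * [p*40.658683 + (1-p)*0.000000] = 16.684986
  V(1,1) = exp(-r*dt) * [p*0.000000 + (1-p)*0.000000] = 0.000000
  V(0,0) = exp(-r*dt) * [p*16.684986 + (1-p)*0.000000] = 6.846970

Answer: Price = V(0,0) = 6.8470
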